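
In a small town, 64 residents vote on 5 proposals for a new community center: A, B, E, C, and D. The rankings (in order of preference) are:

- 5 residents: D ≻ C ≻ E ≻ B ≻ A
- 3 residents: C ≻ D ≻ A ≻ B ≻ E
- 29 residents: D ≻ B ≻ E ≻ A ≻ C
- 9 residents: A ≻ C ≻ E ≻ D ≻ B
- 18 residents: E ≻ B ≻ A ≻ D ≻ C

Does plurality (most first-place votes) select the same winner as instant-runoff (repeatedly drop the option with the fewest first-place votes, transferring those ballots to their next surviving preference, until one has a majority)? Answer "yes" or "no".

yes

Plurality — first-place votes: A 9, B 0, E 18, C 3, D 34. Winner: D.
Instant-runoff — R1 A 9, B 0, E 18, C 3, D 34 (D winner). Winner: D.
The two methods agree.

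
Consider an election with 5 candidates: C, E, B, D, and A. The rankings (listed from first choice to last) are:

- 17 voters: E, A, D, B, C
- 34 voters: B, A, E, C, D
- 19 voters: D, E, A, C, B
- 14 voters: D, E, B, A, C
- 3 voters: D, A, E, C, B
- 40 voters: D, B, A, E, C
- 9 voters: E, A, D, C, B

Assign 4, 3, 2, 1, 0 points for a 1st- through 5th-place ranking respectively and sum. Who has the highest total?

C: 17·0 + 34·1 + 19·1 + 14·0 + 3·1 + 40·0 + 9·1 = 65
E: 17·4 + 34·2 + 19·3 + 14·3 + 3·2 + 40·1 + 9·4 = 317
B: 17·1 + 34·4 + 19·0 + 14·2 + 3·0 + 40·3 + 9·0 = 301
D: 17·2 + 34·0 + 19·4 + 14·4 + 3·4 + 40·4 + 9·2 = 356
A: 17·3 + 34·3 + 19·2 + 14·1 + 3·3 + 40·2 + 9·3 = 321
D has the highest Borda score (356).

D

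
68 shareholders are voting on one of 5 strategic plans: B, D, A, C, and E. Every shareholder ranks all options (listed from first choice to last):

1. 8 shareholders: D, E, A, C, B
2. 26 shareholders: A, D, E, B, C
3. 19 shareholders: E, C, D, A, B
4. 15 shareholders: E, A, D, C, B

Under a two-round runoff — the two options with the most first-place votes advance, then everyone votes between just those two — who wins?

Round 1 first-place votes: B 0, D 8, A 26, C 0, E 34.
E and A advance.
Runoff: E is preferred to A by 42 voters; A by 26.
E wins the runoff.

E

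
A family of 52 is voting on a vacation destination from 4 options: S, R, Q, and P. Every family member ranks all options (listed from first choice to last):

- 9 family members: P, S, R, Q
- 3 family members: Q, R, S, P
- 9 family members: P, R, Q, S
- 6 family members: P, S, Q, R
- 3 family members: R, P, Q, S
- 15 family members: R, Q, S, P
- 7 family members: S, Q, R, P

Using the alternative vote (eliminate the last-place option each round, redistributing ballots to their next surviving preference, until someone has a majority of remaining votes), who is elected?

Round 1: S 7, R 18, Q 3, P 24. Eliminate Q.
Round 2: S 7, R 21, P 24. Eliminate S.
Round 3: R 28, P 24. R has a majority.

R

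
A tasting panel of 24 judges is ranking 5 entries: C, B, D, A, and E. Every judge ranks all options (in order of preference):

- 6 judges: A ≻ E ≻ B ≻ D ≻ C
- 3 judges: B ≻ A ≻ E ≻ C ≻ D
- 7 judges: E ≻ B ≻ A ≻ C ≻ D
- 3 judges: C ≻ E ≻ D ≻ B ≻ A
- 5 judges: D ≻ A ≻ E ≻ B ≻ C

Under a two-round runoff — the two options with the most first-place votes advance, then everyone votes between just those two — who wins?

Round 1 first-place votes: C 3, B 3, D 5, A 6, E 7.
E and A advance.
Runoff: E is preferred to A by 10 voters; A by 14.
A wins the runoff.

A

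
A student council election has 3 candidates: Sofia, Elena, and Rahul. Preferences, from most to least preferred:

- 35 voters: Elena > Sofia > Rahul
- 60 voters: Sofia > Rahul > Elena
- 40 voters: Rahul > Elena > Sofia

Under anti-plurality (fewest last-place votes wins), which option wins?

Rahul

Last-place votes: Sofia 40, Elena 60, Rahul 35.
Rahul is ranked last by the fewest voters, so Rahul wins.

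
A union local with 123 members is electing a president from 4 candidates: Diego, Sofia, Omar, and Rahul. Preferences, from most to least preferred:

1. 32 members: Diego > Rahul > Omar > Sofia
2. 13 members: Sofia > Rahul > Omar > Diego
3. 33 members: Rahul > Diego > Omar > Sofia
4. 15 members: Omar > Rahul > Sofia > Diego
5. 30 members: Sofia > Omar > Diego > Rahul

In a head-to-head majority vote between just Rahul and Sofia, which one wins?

Rahul

Voters preferring Rahul to Sofia: 80; preferring Sofia to Rahul: 43.
Rahul wins the head-to-head.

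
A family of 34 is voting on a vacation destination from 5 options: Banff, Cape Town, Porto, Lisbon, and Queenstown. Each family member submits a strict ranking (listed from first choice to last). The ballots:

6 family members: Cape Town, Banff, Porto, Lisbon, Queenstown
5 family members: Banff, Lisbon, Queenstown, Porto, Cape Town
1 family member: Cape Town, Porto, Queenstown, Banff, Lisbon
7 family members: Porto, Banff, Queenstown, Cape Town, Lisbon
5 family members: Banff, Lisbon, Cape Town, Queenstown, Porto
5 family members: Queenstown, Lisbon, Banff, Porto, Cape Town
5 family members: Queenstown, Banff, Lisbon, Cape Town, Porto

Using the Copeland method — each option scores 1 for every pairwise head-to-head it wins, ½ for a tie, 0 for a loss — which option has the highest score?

Banff

Banff: beats Cape Town, Porto, Lisbon, and Queenstown → score 4.
Cape Town: ties Porto; loses to Banff, Lisbon, and Queenstown → score 0.5.
Porto: ties Cape Town; loses to Banff, Lisbon, and Queenstown → score 0.5.
Lisbon: beats Cape Town and Porto; loses to Banff and Queenstown → score 2.
Queenstown: beats Cape Town, Porto, and Lisbon; loses to Banff → score 3.
Banff has the best pairwise record.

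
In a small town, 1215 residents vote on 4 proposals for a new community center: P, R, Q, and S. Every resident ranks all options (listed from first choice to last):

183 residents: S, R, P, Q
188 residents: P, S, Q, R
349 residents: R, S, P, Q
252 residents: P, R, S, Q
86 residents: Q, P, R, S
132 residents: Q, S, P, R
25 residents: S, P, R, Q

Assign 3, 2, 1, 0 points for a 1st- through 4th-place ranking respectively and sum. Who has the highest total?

P: 183·1 + 188·3 + 349·1 + 252·3 + 86·2 + 132·1 + 25·2 = 2206
R: 183·2 + 188·0 + 349·3 + 252·2 + 86·1 + 132·0 + 25·1 = 2028
Q: 183·0 + 188·1 + 349·0 + 252·0 + 86·3 + 132·3 + 25·0 = 842
S: 183·3 + 188·2 + 349·2 + 252·1 + 86·0 + 132·2 + 25·3 = 2214
S has the highest Borda score (2214).

S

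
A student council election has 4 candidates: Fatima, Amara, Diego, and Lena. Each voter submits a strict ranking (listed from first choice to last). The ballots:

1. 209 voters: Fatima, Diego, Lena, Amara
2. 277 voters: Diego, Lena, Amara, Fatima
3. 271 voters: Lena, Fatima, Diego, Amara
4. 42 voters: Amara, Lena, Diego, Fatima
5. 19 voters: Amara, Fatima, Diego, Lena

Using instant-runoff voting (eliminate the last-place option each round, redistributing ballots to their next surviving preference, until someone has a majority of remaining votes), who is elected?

Round 1: Fatima 209, Amara 61, Diego 277, Lena 271. Eliminate Amara.
Round 2: Fatima 228, Diego 277, Lena 313. Eliminate Fatima.
Round 3: Diego 505, Lena 313. Diego has a majority.

Diego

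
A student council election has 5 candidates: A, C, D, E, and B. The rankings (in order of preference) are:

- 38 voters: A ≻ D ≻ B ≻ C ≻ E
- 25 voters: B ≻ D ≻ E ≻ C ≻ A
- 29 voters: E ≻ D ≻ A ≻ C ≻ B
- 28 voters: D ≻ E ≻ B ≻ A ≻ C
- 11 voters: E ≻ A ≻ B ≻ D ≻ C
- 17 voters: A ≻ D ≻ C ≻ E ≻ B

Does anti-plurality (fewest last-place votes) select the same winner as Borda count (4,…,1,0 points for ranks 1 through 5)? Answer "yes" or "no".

Anti-plurality — last-place votes: A 25, C 39, D 0, E 38, B 46. Winner: D.
Borda — scores: A 339, C 126, D 450, E 311, B 254. Winner: D.
The two methods agree.

yes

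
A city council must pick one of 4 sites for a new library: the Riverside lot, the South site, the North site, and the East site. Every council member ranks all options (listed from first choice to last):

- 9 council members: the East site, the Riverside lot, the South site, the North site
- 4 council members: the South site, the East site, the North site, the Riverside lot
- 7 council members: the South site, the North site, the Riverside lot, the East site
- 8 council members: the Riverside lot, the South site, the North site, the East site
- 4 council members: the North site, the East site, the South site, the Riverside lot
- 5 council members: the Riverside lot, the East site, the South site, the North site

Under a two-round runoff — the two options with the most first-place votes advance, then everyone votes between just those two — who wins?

the Riverside lot

Round 1 first-place votes: the Riverside lot 13, the South site 11, the North site 4, the East site 9.
the Riverside lot and the South site advance.
Runoff: the Riverside lot is preferred to the South site by 22 voters; the South site by 15.
the Riverside lot wins the runoff.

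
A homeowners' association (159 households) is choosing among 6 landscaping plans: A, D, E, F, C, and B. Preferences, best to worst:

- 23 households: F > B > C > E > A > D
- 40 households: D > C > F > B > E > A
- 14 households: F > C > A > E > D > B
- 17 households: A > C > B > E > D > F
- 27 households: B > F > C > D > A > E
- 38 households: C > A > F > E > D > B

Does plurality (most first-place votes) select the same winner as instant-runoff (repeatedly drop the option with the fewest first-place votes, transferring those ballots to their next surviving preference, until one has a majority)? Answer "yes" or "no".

Plurality — first-place votes: A 17, D 40, E 0, F 37, C 38, B 27. Winner: D.
Instant-runoff — R1 A 17, D 40, E 0, F 37, C 38, B 27 (E out); R2 A 17, D 40, F 37, C 38, B 27 (A out); R3 D 40, F 37, C 55, B 27 (B out); R4 D 40, F 64, C 55 (D out); R5 F 64, C 95 (C winner). Winner: C.
The two methods disagree.

no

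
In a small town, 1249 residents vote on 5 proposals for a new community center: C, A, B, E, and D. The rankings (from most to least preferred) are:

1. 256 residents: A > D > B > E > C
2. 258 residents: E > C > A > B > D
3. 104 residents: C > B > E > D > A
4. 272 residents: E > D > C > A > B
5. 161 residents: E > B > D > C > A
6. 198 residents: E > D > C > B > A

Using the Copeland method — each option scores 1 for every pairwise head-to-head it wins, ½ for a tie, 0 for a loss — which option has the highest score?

E

C: beats A and B; loses to E and D → score 2.
A: beats B; loses to C, E, and D → score 1.
B: loses to C, A, E, and D → score 0.
E: beats C, A, B, and D → score 4.
D: beats C, A, and B; loses to E → score 3.
E has the best pairwise record.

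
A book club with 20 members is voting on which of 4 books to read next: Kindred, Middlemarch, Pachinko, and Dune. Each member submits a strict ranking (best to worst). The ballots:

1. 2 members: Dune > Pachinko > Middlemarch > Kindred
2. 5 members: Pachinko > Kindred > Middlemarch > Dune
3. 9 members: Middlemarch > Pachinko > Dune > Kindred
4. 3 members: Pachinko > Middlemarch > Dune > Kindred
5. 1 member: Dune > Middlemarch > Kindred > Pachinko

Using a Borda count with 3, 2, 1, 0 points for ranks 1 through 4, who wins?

Pachinko

Kindred: 2·0 + 5·2 + 9·0 + 3·0 + 1·1 = 11
Middlemarch: 2·1 + 5·1 + 9·3 + 3·2 + 1·2 = 42
Pachinko: 2·2 + 5·3 + 9·2 + 3·3 + 1·0 = 46
Dune: 2·3 + 5·0 + 9·1 + 3·1 + 1·3 = 21
Pachinko has the highest Borda score (46).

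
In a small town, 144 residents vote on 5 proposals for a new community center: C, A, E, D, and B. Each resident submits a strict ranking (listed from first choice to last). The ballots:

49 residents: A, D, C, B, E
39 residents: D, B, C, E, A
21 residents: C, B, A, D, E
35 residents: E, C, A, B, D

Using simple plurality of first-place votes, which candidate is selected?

A

First-place votes: C 21, A 49, E 35, D 39, B 0.
A has the most first-place votes.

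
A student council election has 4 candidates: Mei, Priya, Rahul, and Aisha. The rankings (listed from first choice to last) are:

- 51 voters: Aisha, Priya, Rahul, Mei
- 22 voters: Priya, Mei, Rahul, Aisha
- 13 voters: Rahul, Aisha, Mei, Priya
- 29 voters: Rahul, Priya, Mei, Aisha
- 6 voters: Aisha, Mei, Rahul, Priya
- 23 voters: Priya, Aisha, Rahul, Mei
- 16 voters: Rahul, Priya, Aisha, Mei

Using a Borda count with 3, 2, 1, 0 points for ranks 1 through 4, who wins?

Mei: 51·0 + 22·2 + 13·1 + 29·1 + 6·2 + 23·0 + 16·0 = 98
Priya: 51·2 + 22·3 + 13·0 + 29·2 + 6·0 + 23·3 + 16·2 = 327
Rahul: 51·1 + 22·1 + 13·3 + 29·3 + 6·1 + 23·1 + 16·3 = 276
Aisha: 51·3 + 22·0 + 13·2 + 29·0 + 6·3 + 23·2 + 16·1 = 259
Priya has the highest Borda score (327).

Priya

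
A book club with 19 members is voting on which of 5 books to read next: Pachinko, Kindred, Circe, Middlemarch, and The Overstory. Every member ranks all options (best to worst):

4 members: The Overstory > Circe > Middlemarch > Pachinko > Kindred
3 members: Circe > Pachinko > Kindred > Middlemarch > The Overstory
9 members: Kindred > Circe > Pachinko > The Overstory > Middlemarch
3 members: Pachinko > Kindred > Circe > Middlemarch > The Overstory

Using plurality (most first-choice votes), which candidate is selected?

First-place votes: Pachinko 3, Kindred 9, Circe 3, Middlemarch 0, The Overstory 4.
Kindred has the most first-place votes.

Kindred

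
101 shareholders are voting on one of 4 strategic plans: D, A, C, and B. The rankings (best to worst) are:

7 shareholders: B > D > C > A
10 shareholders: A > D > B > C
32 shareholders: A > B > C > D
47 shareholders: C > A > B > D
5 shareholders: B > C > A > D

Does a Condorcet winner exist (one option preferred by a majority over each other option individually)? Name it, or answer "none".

none

Checking pairwise contests:
A beats D 94–7.
C beats A 59–42.
B beats C 54–47.
A beats B 89–12.
Every option loses at least one head-to-head, so there is no Condorcet winner.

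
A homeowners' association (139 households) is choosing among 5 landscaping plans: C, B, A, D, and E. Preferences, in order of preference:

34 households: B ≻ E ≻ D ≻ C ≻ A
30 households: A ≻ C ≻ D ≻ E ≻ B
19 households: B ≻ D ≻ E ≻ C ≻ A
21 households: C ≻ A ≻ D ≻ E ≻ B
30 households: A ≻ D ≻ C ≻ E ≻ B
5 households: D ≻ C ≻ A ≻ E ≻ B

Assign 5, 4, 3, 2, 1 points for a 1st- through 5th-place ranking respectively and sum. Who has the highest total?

D

C: 34·2 + 30·4 + 19·2 + 21·5 + 30·3 + 5·4 = 441
B: 34·5 + 30·1 + 19·5 + 21·1 + 30·1 + 5·1 = 351
A: 34·1 + 30·5 + 19·1 + 21·4 + 30·5 + 5·3 = 452
D: 34·3 + 30·3 + 19·4 + 21·3 + 30·4 + 5·5 = 476
E: 34·4 + 30·2 + 19·3 + 21·2 + 30·2 + 5·2 = 365
D has the highest Borda score (476).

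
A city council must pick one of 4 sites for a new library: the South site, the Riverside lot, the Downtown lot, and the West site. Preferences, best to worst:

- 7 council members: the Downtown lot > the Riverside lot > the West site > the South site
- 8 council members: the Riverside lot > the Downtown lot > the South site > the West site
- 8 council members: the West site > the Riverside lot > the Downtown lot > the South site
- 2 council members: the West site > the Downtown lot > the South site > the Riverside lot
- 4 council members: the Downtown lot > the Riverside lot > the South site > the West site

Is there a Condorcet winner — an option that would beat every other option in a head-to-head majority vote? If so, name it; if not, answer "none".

the Riverside lot vs the South site: 27–2 for the Riverside lot.
the Riverside lot vs the Downtown lot: 16–13 for the Riverside lot.
the Riverside lot vs the West site: 19–10 for the Riverside lot.
the Riverside lot beats every other option head-to-head.

the Riverside lot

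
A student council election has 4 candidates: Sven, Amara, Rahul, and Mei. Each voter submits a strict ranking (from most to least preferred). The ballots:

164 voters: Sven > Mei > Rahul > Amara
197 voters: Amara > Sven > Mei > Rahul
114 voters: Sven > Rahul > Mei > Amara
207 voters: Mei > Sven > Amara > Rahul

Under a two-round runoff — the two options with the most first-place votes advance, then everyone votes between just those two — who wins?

Round 1 first-place votes: Sven 278, Amara 197, Rahul 0, Mei 207.
Sven and Mei advance.
Runoff: Sven is preferred to Mei by 475 voters; Mei by 207.
Sven wins the runoff.

Sven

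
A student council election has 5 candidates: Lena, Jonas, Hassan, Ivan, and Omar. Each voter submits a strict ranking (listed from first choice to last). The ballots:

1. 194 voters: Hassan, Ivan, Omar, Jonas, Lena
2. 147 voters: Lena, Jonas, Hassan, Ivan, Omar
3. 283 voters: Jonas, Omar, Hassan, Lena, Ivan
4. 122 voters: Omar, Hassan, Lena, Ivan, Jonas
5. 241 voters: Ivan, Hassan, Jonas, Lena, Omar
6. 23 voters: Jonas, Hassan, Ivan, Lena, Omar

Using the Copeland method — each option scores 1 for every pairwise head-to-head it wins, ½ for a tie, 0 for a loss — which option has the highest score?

Hassan

Lena: beats Ivan; loses to Jonas, Hassan, and Omar → score 1.
Jonas: beats Lena and Omar; loses to Hassan and Ivan → score 2.
Hassan: beats Lena, Jonas, Ivan, and Omar → score 4.
Ivan: beats Jonas and Omar; loses to Lena and Hassan → score 2.
Omar: beats Lena; loses to Jonas, Hassan, and Ivan → score 1.
Hassan has the best pairwise record.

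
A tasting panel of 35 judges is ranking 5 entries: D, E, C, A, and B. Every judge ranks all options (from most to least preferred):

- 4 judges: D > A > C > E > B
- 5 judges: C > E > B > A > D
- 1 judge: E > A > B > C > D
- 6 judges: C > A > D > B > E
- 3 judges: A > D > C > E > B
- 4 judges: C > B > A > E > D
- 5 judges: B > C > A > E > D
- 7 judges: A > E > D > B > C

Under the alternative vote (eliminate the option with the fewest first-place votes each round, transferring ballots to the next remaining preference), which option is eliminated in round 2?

D

Round 1: D 4, E 1, C 15, A 10, B 5. Eliminate E.
Round 2: D 4, C 15, A 11, B 5. Eliminate D.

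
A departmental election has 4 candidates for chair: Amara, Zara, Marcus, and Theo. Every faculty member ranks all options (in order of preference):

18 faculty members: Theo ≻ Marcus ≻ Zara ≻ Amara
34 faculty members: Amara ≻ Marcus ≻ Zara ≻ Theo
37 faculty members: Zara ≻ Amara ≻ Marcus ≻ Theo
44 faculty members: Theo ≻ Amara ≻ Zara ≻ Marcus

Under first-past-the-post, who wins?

First-place votes: Amara 34, Zara 37, Marcus 0, Theo 62.
Theo has the most first-place votes.

Theo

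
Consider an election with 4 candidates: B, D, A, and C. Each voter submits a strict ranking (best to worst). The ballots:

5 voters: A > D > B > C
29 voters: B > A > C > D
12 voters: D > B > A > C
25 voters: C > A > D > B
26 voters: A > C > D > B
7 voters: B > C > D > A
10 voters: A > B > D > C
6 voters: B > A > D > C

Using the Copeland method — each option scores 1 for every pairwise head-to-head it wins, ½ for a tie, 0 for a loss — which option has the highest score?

B: beats C; loses to D and A → score 1.
D: beats B; loses to A and C → score 1.
A: beats B, D, and C → score 3.
C: beats D; loses to B and A → score 1.
A has the best pairwise record.

A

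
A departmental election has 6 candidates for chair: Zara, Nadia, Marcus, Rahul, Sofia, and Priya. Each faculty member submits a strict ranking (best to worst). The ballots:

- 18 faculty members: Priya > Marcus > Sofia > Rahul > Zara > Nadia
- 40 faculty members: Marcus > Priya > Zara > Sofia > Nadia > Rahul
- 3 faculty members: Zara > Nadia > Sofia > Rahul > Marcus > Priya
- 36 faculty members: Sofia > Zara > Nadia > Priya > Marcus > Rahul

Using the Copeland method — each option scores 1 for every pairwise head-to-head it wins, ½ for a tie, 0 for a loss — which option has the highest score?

Priya

Zara: beats Nadia and Rahul; loses to Marcus, Sofia, and Priya → score 2.
Nadia: beats Rahul; loses to Zara, Marcus, Sofia, and Priya → score 1.
Marcus: beats Zara, Nadia, Rahul, and Sofia; loses to Priya → score 4.
Rahul: loses to Zara, Nadia, Marcus, Sofia, and Priya → score 0.
Sofia: beats Zara, Nadia, and Rahul; loses to Marcus and Priya → score 3.
Priya: beats Zara, Nadia, Marcus, Rahul, and Sofia → score 5.
Priya has the best pairwise record.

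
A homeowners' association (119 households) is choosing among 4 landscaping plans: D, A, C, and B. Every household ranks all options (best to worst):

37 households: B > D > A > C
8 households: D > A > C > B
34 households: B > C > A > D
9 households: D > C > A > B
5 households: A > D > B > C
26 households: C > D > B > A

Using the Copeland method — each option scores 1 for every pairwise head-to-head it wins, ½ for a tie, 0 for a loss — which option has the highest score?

B

D: beats A; loses to C and B → score 1.
A: loses to D, C, and B → score 0.
C: beats D and A; loses to B → score 2.
B: beats D, A, and C → score 3.
B has the best pairwise record.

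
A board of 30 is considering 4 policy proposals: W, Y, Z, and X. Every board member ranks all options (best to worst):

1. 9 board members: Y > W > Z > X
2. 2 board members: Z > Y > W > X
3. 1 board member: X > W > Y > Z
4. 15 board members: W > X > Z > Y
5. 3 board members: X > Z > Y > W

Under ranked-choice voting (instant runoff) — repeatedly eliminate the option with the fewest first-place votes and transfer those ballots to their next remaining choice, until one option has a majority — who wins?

Round 1: W 15, Y 9, Z 2, X 4. Eliminate Z.
Round 2: W 15, Y 11, X 4. Eliminate X.
Round 3: W 16, Y 14. W has a majority.

W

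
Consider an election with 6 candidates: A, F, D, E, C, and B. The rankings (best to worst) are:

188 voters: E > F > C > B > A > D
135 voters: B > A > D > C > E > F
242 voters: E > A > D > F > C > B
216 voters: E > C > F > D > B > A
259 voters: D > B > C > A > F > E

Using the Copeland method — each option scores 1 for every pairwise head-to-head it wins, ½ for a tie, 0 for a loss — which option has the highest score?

E

A: beats F and D; loses to E, C, and B → score 2.
F: beats B; loses to A, D, E, and C → score 1.
D: beats F, C, and B; loses to A and E → score 3.
E: beats A, F, D, C, and B → score 5.
C: beats A, F, and B; loses to D and E → score 3.
B: beats A; loses to F, D, E, and C → score 1.
E has the best pairwise record.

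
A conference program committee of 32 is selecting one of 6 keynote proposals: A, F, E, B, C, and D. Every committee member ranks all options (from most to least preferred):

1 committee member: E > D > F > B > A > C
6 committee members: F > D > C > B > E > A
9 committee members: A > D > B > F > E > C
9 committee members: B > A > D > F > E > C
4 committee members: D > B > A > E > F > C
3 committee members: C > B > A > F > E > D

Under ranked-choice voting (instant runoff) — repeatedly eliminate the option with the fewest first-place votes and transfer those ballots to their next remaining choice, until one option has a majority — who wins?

B

Round 1: A 9, F 6, E 1, B 9, C 3, D 4. Eliminate E.
Round 2: A 9, F 6, B 9, C 3, D 5. Eliminate C.
Round 3: A 9, F 6, B 12, D 5. Eliminate D.
Round 4: A 9, F 7, B 16. Eliminate F.
Round 5: A 9, B 23. B has a majority.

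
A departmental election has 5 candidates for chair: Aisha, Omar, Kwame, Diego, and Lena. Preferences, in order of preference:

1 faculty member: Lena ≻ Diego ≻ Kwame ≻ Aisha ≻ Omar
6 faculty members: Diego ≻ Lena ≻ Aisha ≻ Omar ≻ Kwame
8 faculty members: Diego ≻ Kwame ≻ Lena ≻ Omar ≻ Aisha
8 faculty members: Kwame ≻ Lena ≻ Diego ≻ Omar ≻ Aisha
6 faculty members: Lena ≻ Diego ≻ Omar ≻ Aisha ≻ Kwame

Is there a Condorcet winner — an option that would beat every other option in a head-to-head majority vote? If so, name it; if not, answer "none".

Checking pairwise contests:
Omar beats Aisha 22–7.
Kwame beats Omar 17–12.
Diego beats Kwame 21–8.
Lena beats Diego 15–14.
Kwame beats Lena 16–13.
Every option loses at least one head-to-head, so there is no Condorcet winner.

none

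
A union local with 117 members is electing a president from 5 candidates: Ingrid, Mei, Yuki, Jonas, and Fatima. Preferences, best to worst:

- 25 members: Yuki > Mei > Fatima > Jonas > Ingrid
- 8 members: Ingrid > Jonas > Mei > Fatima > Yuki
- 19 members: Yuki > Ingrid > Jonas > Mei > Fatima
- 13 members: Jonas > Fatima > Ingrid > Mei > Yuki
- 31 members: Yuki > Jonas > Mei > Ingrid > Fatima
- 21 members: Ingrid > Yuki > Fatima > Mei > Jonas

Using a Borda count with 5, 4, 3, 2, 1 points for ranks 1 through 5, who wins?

Yuki

Ingrid: 25·1 + 8·5 + 19·4 + 13·3 + 31·2 + 21·5 = 347
Mei: 25·4 + 8·3 + 19·2 + 13·2 + 31·3 + 21·2 = 323
Yuki: 25·5 + 8·1 + 19·5 + 13·1 + 31·5 + 21·4 = 480
Jonas: 25·2 + 8·4 + 19·3 + 13·5 + 31·4 + 21·1 = 349
Fatima: 25·3 + 8·2 + 19·1 + 13·4 + 31·1 + 21·3 = 256
Yuki has the highest Borda score (480).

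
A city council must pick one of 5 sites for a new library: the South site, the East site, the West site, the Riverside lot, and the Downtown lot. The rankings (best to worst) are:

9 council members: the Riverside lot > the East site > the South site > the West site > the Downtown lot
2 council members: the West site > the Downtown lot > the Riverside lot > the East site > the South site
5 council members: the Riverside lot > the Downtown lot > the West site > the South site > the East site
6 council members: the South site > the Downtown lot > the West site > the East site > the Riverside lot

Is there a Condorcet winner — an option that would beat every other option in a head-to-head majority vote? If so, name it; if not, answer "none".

the Riverside lot

the Riverside lot vs the South site: 16–6 for the Riverside lot.
the Riverside lot vs the East site: 16–6 for the Riverside lot.
the Riverside lot vs the West site: 14–8 for the Riverside lot.
the Riverside lot vs the Downtown lot: 14–8 for the Riverside lot.
the Riverside lot beats every other option head-to-head.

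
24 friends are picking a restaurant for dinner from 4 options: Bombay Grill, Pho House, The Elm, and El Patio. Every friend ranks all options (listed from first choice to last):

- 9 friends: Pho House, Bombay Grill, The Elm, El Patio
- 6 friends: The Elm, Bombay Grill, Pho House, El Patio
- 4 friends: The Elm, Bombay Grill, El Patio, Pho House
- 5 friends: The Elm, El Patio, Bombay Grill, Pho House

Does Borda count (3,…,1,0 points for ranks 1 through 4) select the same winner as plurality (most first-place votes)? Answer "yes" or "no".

Borda — scores: Bombay Grill 43, Pho House 33, The Elm 54, El Patio 14. Winner: The Elm.
Plurality — first-place votes: Bombay Grill 0, Pho House 9, The Elm 15, El Patio 0. Winner: The Elm.
The two methods agree.

yes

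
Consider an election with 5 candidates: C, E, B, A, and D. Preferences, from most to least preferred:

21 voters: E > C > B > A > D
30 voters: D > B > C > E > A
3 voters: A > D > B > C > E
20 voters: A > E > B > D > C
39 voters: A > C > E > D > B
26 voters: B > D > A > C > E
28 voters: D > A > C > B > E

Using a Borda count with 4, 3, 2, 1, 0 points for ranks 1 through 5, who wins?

A

C: 21·3 + 30·2 + 3·1 + 20·0 + 39·3 + 26·1 + 28·2 = 325
E: 21·4 + 30·1 + 3·0 + 20·3 + 39·2 + 26·0 + 28·0 = 252
B: 21·2 + 30·3 + 3·2 + 20·2 + 39·0 + 26·4 + 28·1 = 310
A: 21·1 + 30·0 + 3·4 + 20·4 + 39·4 + 26·2 + 28·3 = 405
D: 21·0 + 30·4 + 3·3 + 20·1 + 39·1 + 26·3 + 28·4 = 378
A has the highest Borda score (405).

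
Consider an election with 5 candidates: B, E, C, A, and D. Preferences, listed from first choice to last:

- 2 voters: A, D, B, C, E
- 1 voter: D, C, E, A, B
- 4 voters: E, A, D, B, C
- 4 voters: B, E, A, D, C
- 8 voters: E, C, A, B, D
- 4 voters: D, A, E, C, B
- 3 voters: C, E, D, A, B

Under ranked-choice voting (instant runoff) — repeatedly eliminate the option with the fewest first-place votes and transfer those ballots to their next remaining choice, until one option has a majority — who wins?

E

Round 1: B 4, E 12, C 3, A 2, D 5. Eliminate A.
Round 2: B 4, E 12, C 3, D 7. Eliminate C.
Round 3: B 4, E 15, D 7. E has a majority.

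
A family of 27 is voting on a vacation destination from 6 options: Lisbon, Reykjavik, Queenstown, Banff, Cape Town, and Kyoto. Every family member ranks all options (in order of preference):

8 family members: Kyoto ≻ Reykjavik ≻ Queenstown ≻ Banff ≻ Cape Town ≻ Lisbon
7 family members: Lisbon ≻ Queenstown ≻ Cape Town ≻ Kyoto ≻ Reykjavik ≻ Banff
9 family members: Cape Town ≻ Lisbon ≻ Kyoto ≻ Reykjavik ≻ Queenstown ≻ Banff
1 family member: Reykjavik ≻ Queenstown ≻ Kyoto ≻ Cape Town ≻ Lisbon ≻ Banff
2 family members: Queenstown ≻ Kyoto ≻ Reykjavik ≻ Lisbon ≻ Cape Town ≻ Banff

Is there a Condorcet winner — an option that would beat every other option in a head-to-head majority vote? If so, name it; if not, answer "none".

Checking pairwise contests:
Cape Town beats Lisbon 18–9.
Lisbon beats Reykjavik 16–11.
Lisbon beats Queenstown 16–11.
Lisbon beats Banff 19–8.
Queenstown beats Cape Town 18–9.
Lisbon beats Kyoto 16–11.
Every option loses at least one head-to-head, so there is no Condorcet winner.

none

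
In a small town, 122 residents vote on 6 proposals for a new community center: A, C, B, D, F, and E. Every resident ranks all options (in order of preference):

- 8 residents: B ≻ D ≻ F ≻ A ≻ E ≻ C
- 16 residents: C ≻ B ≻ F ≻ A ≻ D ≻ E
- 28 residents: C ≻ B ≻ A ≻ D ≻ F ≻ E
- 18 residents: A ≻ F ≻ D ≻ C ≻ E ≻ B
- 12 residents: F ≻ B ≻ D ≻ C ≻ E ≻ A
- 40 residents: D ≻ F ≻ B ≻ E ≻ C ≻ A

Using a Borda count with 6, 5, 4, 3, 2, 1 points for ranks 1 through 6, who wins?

D

A: 8·3 + 16·3 + 28·4 + 18·6 + 12·1 + 40·1 = 344
C: 8·1 + 16·6 + 28·6 + 18·3 + 12·3 + 40·2 = 442
B: 8·6 + 16·5 + 28·5 + 18·1 + 12·5 + 40·4 = 506
D: 8·5 + 16·2 + 28·3 + 18·4 + 12·4 + 40·6 = 516
F: 8·4 + 16·4 + 28·2 + 18·5 + 12·6 + 40·5 = 514
E: 8·2 + 16·1 + 28·1 + 18·2 + 12·2 + 40·3 = 240
D has the highest Borda score (516).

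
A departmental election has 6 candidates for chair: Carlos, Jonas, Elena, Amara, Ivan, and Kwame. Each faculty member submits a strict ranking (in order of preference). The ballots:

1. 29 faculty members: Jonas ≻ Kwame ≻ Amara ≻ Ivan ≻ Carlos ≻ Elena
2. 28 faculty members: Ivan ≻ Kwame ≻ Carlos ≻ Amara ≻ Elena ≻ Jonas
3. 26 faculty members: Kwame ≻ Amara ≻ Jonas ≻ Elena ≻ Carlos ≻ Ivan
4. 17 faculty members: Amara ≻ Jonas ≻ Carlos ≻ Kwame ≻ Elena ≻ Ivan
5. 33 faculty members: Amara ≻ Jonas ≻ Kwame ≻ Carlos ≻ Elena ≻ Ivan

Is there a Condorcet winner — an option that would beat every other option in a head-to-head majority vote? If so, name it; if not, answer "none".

Checking pairwise contests:
Jonas beats Carlos 105–28.
Amara beats Jonas 104–29.
Carlos beats Elena 107–26.
Kwame beats Amara 83–50.
Carlos beats Ivan 76–57.
Jonas beats Kwame 79–54.
Every option loses at least one head-to-head, so there is no Condorcet winner.

none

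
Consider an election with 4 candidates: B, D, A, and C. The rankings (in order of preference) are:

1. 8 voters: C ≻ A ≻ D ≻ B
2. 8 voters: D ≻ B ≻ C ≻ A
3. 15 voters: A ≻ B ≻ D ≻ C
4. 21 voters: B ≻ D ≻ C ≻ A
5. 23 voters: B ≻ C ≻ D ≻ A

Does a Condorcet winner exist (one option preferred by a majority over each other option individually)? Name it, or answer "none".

B vs D: 59–16 for B.
B vs A: 52–23 for B.
B vs C: 67–8 for B.
B beats every other option head-to-head.

B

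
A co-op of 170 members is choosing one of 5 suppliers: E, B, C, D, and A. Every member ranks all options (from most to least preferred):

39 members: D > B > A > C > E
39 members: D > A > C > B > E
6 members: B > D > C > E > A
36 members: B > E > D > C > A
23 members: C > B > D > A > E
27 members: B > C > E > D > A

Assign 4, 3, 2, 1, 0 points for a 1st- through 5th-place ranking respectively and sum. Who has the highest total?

B

E: 39·0 + 39·0 + 6·1 + 36·3 + 23·0 + 27·2 = 168
B: 39·3 + 39·1 + 6·4 + 36·4 + 23·3 + 27·4 = 501
C: 39·1 + 39·2 + 6·2 + 36·1 + 23·4 + 27·3 = 338
D: 39·4 + 39·4 + 6·3 + 36·2 + 23·2 + 27·1 = 475
A: 39·2 + 39·3 + 6·0 + 36·0 + 23·1 + 27·0 = 218
B has the highest Borda score (501).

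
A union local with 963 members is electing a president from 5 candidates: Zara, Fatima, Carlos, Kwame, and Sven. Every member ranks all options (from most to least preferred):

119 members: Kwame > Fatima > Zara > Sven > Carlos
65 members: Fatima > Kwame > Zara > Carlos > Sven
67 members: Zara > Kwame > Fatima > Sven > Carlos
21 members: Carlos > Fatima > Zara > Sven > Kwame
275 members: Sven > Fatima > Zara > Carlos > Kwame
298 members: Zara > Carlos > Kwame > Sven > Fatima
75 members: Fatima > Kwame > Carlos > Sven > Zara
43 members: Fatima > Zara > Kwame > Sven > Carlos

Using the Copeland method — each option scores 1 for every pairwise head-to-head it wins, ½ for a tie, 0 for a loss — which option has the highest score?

Zara

Zara: beats Carlos, Kwame, and Sven; loses to Fatima → score 3.
Fatima: beats Zara and Carlos; loses to Kwame and Sven → score 2.
Carlos: beats Kwame; loses to Zara, Fatima, and Sven → score 1.
Kwame: beats Fatima and Sven; loses to Zara and Carlos → score 2.
Sven: beats Fatima and Carlos; loses to Zara and Kwame → score 2.
Zara has the best pairwise record.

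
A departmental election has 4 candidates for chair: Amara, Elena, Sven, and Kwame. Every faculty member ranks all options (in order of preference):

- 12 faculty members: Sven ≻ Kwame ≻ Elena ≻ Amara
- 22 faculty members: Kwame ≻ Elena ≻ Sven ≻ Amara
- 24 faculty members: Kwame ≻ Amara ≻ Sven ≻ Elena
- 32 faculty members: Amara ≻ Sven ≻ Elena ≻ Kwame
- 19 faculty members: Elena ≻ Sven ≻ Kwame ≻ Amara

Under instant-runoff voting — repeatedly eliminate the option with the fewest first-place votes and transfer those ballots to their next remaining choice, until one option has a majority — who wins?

Round 1: Amara 32, Elena 19, Sven 12, Kwame 46. Eliminate Sven.
Round 2: Amara 32, Elena 19, Kwame 58. Kwame has a majority.

Kwame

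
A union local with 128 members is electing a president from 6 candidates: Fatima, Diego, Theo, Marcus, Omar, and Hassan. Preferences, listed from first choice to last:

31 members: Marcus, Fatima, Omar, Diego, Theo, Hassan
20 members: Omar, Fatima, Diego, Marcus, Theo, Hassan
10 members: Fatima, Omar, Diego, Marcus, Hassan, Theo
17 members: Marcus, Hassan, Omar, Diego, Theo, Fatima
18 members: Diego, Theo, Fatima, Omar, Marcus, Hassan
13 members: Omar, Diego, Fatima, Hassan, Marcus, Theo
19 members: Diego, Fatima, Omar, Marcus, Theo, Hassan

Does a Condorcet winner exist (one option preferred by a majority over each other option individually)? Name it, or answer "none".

none

Checking pairwise contests:
Diego beats Fatima 67–61.
Omar beats Diego 91–37.
Fatima beats Theo 93–35.
Fatima beats Marcus 80–48.
Fatima beats Omar 78–50.
Fatima beats Hassan 111–17.
Every option loses at least one head-to-head, so there is no Condorcet winner.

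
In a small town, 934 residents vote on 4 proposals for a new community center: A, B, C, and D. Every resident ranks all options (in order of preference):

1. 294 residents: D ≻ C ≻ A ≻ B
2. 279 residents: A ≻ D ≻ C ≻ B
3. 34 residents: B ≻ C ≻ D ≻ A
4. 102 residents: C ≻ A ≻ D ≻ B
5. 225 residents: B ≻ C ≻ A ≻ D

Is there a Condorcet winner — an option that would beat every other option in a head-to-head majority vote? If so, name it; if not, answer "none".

none

Checking pairwise contests:
C beats A 655–279.
A beats B 675–259.
D beats C 573–361.
A beats D 606–328.
Every option loses at least one head-to-head, so there is no Condorcet winner.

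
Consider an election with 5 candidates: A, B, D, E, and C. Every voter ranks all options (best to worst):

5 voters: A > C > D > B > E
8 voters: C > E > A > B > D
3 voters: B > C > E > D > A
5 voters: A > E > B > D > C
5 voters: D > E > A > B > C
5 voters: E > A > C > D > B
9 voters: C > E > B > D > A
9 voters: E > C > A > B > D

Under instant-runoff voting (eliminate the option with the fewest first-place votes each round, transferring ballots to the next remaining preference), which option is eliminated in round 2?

D

Round 1: A 10, B 3, D 5, E 14, C 17. Eliminate B.
Round 2: A 10, D 5, E 14, C 20. Eliminate D.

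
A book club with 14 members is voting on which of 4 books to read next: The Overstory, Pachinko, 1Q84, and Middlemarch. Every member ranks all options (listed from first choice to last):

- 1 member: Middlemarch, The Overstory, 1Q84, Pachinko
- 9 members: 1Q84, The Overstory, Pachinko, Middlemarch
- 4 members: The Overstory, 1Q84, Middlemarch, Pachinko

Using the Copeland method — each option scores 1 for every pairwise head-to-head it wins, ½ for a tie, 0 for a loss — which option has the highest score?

The Overstory: beats Pachinko and Middlemarch; loses to 1Q84 → score 2.
Pachinko: beats Middlemarch; loses to The Overstory and 1Q84 → score 1.
1Q84: beats The Overstory, Pachinko, and Middlemarch → score 3.
Middlemarch: loses to The Overstory, Pachinko, and 1Q84 → score 0.
1Q84 has the best pairwise record.

1Q84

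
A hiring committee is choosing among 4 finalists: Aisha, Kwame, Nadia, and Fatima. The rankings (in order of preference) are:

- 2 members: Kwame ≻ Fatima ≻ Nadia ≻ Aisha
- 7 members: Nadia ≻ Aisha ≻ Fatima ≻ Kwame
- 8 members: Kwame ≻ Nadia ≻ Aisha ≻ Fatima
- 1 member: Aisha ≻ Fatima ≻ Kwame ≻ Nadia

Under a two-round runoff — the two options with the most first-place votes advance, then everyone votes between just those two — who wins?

Kwame

Round 1 first-place votes: Aisha 1, Kwame 10, Nadia 7, Fatima 0.
Kwame and Nadia advance.
Runoff: Kwame is preferred to Nadia by 11 voters; Nadia by 7.
Kwame wins the runoff.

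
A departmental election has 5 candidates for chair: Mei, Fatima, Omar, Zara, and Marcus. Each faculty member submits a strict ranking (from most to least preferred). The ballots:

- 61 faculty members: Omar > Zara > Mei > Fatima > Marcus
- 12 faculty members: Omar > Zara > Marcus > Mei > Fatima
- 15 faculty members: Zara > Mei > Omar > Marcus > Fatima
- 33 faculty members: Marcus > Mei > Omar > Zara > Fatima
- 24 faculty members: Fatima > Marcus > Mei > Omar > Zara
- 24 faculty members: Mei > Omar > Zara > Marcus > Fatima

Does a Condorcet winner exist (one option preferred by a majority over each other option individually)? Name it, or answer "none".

none

Checking pairwise contests:
Zara beats Mei 88–81.
Mei beats Fatima 145–24.
Mei beats Omar 96–73.
Omar beats Zara 154–15.
Mei beats Marcus 100–69.
Every option loses at least one head-to-head, so there is no Condorcet winner.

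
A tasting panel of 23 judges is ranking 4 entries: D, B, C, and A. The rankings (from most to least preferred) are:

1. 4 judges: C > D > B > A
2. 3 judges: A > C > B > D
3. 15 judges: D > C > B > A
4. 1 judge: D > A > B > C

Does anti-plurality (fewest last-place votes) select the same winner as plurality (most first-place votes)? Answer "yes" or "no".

no

Anti-plurality — last-place votes: D 3, B 0, C 1, A 19. Winner: B.
Plurality — first-place votes: D 16, B 0, C 4, A 3. Winner: D.
The two methods disagree.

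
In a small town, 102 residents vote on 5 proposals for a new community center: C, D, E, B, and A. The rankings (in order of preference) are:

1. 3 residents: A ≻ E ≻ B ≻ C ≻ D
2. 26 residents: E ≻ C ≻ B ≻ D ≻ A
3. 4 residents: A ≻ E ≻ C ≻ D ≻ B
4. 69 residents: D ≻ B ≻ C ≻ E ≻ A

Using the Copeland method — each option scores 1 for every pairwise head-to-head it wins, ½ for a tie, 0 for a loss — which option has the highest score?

C: beats E and A; loses to D and B → score 2.
D: beats C, E, B, and A → score 4.
E: beats A; loses to C, D, and B → score 1.
B: beats C, E, and A; loses to D → score 3.
A: loses to C, D, E, and B → score 0.
D has the best pairwise record.

D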